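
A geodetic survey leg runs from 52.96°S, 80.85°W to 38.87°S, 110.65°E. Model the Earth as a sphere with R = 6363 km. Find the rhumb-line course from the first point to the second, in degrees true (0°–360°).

Δψ = ln[tan(π/4+φ₂/2)/tan(π/4+φ₁/2)] = +0.3563
Δλ = -2.9409 rad (taken the short way round)
course = atan2(Δλ, Δψ) = 276.91°

276.9°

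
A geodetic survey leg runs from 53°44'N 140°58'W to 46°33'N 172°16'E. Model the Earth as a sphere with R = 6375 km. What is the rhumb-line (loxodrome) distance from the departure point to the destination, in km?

3421 km

Rhumb course C = atan2(Δλ, Δψ) with Δψ = ln[tan(π/4+φ₂/2)/tan(π/4+φ₁/2)] = -0.1961, Δλ = -0.8162 → C = 256.49°
d = R·|Δφ| / |cos C| = 6375·0.12537 / 0.23363 = 3421 km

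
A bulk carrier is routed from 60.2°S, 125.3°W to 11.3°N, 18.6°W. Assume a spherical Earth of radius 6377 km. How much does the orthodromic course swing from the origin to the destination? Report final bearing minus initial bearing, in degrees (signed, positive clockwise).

-68.9°

At departure: θ₁ = atan2(sin Δλ cos φ₂, cos φ₁ sin φ₂ − sin φ₁ cos φ₂ cos Δλ) = 98.90°
At arrival: θ₂ = atan2(sin Δλ cos φ₁, −cos φ₂ sin φ₁ + sin φ₂ cos φ₁ cos Δλ) = 30.05°
Δθ = θ₂ − θ₁ = -68.9°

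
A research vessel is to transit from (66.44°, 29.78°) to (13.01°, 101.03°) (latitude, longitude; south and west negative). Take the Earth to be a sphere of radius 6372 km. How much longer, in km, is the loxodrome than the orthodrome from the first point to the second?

255 km

Great circle: cos σ = sin φ₁ sin φ₂ + cos φ₁ cos φ₂ cos Δλ,  σ = 1.2329 rad → d_gc = 7855.8 km
Rhumb line: Δψ = -1.3385, q = Δφ/Δψ = 0.6967, d_rh = R√(Δφ²+q²Δλ²) = 8110.6 km
Excess = 8110.6 − 7855.8 = 254.8 ≈ 255 km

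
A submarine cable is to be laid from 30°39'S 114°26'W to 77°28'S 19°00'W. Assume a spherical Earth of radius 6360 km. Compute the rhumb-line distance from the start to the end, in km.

7392 km

Rhumb course C = atan2(Δλ, Δψ) with Δψ = ln[tan(π/4+φ₂/2)/tan(π/4+φ₁/2)] = -1.6465, Δλ = +1.6656 → C = 134.67°
d = R·|Δφ| / |cos C| = 6360·0.81710 / 0.70302 = 7392 km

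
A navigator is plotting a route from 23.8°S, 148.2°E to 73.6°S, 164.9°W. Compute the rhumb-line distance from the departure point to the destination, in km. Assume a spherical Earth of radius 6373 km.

6301 km

Rhumb course C = atan2(Δλ, Δψ) with Δψ = ln[tan(π/4+φ₂/2)/tan(π/4+φ₁/2)] = -1.5094, Δλ = +0.8186 → C = 151.53°
d = R·|Δφ| / |cos C| = 6373·0.86917 / 0.87905 = 6301 km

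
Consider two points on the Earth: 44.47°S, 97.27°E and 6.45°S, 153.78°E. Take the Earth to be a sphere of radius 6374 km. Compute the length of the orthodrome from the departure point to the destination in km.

6894 km

Haversine: a = sin²(Δφ/2)+cos φ₁ cos φ₂ sin²(Δλ/2) = 0.26501;  σ = 2·atan2(√a,√(1−a))
σ = 61.968° → d = Rσ = 6374·1.08154 = 6894 km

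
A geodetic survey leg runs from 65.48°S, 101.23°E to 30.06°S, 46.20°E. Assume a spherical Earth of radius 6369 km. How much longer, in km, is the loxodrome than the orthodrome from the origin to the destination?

Great circle: cos σ = sin φ₁ sin φ₂ + cos φ₁ cos φ₂ cos Δλ,  σ = 0.8478 rad → d_gc = 5399.9 km
Rhumb line: Δψ = +0.9759, q = Δφ/Δψ = 0.6334, d_rh = R√(Δφ²+q²Δλ²) = 5524.2 km
Excess = 5524.2 − 5399.9 = 124.3 ≈ 124 km

124 km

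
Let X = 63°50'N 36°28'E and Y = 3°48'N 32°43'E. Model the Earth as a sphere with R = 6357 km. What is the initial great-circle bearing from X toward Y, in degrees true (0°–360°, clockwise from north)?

N = sin Δλ·cos φ₂ = -0.0653;  D = cos φ₁ sin φ₂ − sin φ₁ cos φ₂ cos Δλ = -0.8644
initial course = atan2(N, D) = 184.32°

184.3°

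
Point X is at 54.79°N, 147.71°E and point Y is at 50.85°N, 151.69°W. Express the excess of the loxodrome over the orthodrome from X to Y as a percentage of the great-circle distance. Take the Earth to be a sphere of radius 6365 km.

3.1%

Great circle: σ = 0.6227 rad → d_gc = Rσ = 3963.4 km
Rhumb: Δφ = -0.0688, Δλ = +1.0577, Δψ = -0.1139, q = Δφ/Δψ = 0.6038 → d_rh = R√(Δφ²+q²Δλ²) = 4088.2 km
Excess = (4088.2 − 3963.4) / 3963.4 = 124.8 / 3963.4 = 3.149% ≈ 3.1%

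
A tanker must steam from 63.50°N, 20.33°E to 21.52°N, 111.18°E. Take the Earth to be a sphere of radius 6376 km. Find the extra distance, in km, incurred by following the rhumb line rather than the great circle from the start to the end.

Great circle: cos σ = sin φ₁ sin φ₂ + cos φ₁ cos φ₂ cos Δλ,  σ = 1.2428 rad → d_gc = 7924.2 km
Rhumb line: Δψ = -1.0614, q = Δφ/Δψ = 0.6903, d_rh = R√(Δφ²+q²Δλ²) = 8398.1 km
Excess = 8398.1 − 7924.2 = 473.9 ≈ 474 km

474 km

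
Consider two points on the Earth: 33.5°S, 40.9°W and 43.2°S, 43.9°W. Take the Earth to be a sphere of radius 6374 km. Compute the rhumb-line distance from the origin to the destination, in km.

Rhumb course C = atan2(Δλ, Δψ) with Δψ = ln[tan(π/4+φ₂/2)/tan(π/4+φ₁/2)] = -0.2165, Δλ = -0.0524 → C = 193.60°
d = R·|Δφ| / |cos C| = 6374·0.16930 / 0.97197 = 1110 km

1110 km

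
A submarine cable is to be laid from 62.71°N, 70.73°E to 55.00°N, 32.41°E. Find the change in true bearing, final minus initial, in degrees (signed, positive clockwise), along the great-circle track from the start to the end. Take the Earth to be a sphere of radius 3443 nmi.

Initial bearing θ₁ = atan2(sin Δλ cos φ₂, cos φ₁ sin φ₂ − sin φ₁ cos φ₂ cos Δλ) = 266.08°
Final bearing θ₂ = (initial bearing from the destination back to the start) + 180° = 232.89°
Δθ = θ₂ − θ₁ = -33.2°

-33.2°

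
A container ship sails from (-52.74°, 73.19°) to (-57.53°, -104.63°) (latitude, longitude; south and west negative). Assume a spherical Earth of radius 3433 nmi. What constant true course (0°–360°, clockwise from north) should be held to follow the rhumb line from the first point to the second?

Δψ = ln[tan(π/4+φ₂/2)/tan(π/4+φ₁/2)] = -0.1465
Δλ = -3.1035 rad (taken the short way round)
course = atan2(Δλ, Δψ) = 267.30°

267.3°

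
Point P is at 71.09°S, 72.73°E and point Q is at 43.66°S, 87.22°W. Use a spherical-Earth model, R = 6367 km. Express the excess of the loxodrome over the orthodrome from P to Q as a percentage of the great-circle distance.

Great circle: σ = 1.1231 rad → d_gc = Rσ = 7150.9 km
Rhumb: Δφ = +0.4787, Δλ = -2.7917, Δψ = +0.9439, q = Δφ/Δψ = 0.5072 → d_rh = R√(Δφ²+q²Δλ²) = 9516.8 km
Excess = (9516.8 − 7150.9) / 7150.9 = 2365.9 / 7150.9 = 33.09% ≈ 33.1%

33.1%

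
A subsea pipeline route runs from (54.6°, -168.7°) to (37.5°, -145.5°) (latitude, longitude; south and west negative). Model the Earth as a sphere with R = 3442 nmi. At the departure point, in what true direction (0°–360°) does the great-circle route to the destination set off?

N = sin Δλ·cos φ₂ = +0.3125;  D = cos φ₁ sin φ₂ − sin φ₁ cos φ₂ cos Δλ = -0.2417
initial course = atan2(N, D) = 127.72°

127.7°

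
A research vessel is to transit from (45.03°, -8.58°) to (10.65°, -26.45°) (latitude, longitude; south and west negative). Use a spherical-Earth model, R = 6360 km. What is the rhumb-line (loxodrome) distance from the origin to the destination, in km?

4183 km

Δψ = ln[tan(π/4+φ₂/2)/tan(π/4+φ₁/2)] = -0.6952;  Δφ = -0.6000 rad,  Δλ = -0.3119 rad
q = Δφ/Δψ = 0.8632
d = R·√(Δφ² + q²Δλ²) = 6360·0.65767 = 4183 km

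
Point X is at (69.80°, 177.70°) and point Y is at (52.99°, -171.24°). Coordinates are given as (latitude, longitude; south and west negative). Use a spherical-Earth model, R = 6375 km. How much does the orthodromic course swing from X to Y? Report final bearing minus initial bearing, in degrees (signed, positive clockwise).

+9.8°

At departure: θ₁ = atan2(sin Δλ cos φ₂, cos φ₁ sin φ₂ − sin φ₁ cos φ₂ cos Δλ) = 157.49°
At arrival: θ₂ = atan2(sin Δλ cos φ₁, −cos φ₂ sin φ₁ + sin φ₂ cos φ₁ cos Δλ) = 167.32°
Δθ = θ₂ − θ₁ = +9.8°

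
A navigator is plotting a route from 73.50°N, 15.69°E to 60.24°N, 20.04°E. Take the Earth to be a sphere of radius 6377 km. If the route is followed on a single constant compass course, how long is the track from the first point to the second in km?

Δψ = ln[tan(π/4+φ₂/2)/tan(π/4+φ₁/2)] = -0.6057;  Δφ = -0.2314 rad,  Δλ = +0.0759 rad
q = Δφ/Δψ = 0.3821
d = R·√(Δφ² + q²Δλ²) = 6377·0.23324 = 1487 km

1487 km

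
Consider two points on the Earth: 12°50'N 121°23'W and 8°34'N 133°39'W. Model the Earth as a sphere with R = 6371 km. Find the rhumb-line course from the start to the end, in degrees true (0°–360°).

250.5°

Δψ = ln[tan(π/4+φ₂/2)/tan(π/4+φ₁/2)] = -0.0758
Δλ = -0.2141 rad (taken the short way round)
course = atan2(Δλ, Δψ) = 250.50°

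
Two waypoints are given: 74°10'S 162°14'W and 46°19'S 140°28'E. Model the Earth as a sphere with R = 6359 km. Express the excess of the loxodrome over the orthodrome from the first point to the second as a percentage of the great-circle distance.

3.3%

Great circle: σ = 0.6476 rad → d_gc = Rσ = 4118.1 km
Rhumb: Δφ = +0.4861, Δλ = -1.0001, Δψ = +1.0586, q = Δφ/Δψ = 0.4592 → d_rh = R√(Δφ²+q²Δλ²) = 4252.1 km
Excess = (4252.1 − 4118.1) / 4118.1 = 134.0 / 4118.1 = 3.254% ≈ 3.3%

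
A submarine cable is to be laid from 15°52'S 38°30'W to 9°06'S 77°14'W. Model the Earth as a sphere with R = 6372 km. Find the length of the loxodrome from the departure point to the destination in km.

Rhumb course C = atan2(Δλ, Δψ) with Δψ = ln[tan(π/4+φ₂/2)/tan(π/4+φ₁/2)] = +0.1210, Δλ = -0.6760 → C = 280.15°
d = R·|Δφ| / |cos C| = 6372·0.11810 / 0.17624 = 4270 km

4270 km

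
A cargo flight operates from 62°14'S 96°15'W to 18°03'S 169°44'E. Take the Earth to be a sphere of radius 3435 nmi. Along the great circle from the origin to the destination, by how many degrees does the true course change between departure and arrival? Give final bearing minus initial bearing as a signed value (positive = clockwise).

Initial bearing θ₁ = atan2(sin Δλ cos φ₂, cos φ₁ sin φ₂ − sin φ₁ cos φ₂ cos Δλ) = 257.90°
Final bearing θ₂ = (initial bearing from the destination back to the start) + 180° = 331.37°
Δθ = θ₂ − θ₁ = +73.5°

+73.5°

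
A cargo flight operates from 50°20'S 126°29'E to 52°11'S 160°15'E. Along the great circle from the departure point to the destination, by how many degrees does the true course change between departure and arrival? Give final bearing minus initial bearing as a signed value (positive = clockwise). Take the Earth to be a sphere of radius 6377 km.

-26.6°

Initial bearing θ₁ = atan2(sin Δλ cos φ₂, cos φ₁ sin φ₂ − sin φ₁ cos φ₂ cos Δλ) = 108.18°
Final bearing θ₂ = (initial bearing from the destination back to the start) + 180° = 81.54°
Δθ = θ₂ − θ₁ = -26.6°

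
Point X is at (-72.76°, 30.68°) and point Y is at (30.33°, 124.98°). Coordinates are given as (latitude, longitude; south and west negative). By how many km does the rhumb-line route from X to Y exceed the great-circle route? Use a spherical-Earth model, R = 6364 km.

468 km

Great circle: cos σ = sin φ₁ sin φ₂ + cos φ₁ cos φ₂ cos Δλ,  σ = 2.0961 rad → d_gc = 13339.6 km
Rhumb line: Δψ = +2.4425, q = Δφ/Δψ = 0.7366, d_rh = R√(Δφ²+q²Δλ²) = 13807.4 km
Excess = 13807.4 − 13339.6 = 467.8 ≈ 468 km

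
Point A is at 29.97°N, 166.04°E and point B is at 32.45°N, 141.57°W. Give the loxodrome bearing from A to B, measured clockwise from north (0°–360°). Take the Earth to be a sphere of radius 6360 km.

86.8°

Meridional parts: M(φ₁)=+0.5487, M(φ₂)=+0.5993 → ΔM = +0.0506;  Δλ = +0.9144 rad
tan C = Δλ / ΔM = +18.0652 → C = 86.83°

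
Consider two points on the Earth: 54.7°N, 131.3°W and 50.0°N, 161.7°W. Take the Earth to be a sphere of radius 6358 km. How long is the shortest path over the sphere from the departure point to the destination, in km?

Haversine: a = sin²(Δφ/2)+cos φ₁ cos φ₂ sin²(Δλ/2) = 0.02722;  σ = 2·atan2(√a,√(1−a))
σ = 18.991° → d = Rσ = 6358·0.33146 = 2107 km

2107 km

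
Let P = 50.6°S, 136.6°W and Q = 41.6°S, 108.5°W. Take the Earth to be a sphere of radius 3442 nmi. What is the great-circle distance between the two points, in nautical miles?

1279 nmi

Haversine: a = sin²(Δφ/2)+cos φ₁ cos φ₂ sin²(Δλ/2) = 0.03413;  σ = 2·atan2(√a,√(1−a))
σ = 21.292° → d = Rσ = 3442·0.37162 = 1279 nmi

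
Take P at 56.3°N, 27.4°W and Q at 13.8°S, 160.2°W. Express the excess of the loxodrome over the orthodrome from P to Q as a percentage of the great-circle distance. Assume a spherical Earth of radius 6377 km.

Great circle: σ = 2.1707 rad → d_gc = Rσ = 13842.5 km
Rhumb: Δφ = -1.2235, Δλ = -2.3178, Δψ = -1.4377, q = Δφ/Δψ = 0.8510 → d_rh = R√(Δφ²+q²Δλ²) = 14801.7 km
Excess = (14801.7 − 13842.5) / 13842.5 = 959.2 / 13842.5 = 6.93% ≈ 6.9%

6.9%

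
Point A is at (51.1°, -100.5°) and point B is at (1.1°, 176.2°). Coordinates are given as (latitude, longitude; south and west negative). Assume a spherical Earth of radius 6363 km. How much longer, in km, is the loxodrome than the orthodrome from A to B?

224 km

Great circle: cos σ = sin φ₁ sin φ₂ + cos φ₁ cos φ₂ cos Δλ,  σ = 1.4825 rad → d_gc = 9433.1 km
Rhumb line: Δψ = -1.0217, q = Δφ/Δψ = 0.8541, d_rh = R√(Δφ²+q²Δλ²) = 9657.5 km
Excess = 9657.5 − 9433.1 = 224.4 ≈ 224 km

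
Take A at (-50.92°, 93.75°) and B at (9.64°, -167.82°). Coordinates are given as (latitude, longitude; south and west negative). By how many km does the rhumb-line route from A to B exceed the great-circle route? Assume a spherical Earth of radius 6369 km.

Great circle: cos σ = sin φ₁ sin φ₂ + cos φ₁ cos φ₂ cos Δλ,  σ = 1.7937 rad → d_gc = 11424.3 km
Rhumb line: Δψ = +1.2050, q = Δφ/Δψ = 0.8772, d_rh = R√(Δφ²+q²Δλ²) = 11723.2 km
Excess = 11723.2 − 11424.3 = 298.9 ≈ 299 km

299 km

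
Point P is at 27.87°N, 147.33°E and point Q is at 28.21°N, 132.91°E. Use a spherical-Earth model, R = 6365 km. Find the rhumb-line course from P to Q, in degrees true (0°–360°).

271.5°

Δψ = ln[tan(π/4+φ₂/2)/tan(π/4+φ₁/2)] = +0.0067
Δλ = -0.2517 rad (taken the short way round)
course = atan2(Δλ, Δψ) = 271.53°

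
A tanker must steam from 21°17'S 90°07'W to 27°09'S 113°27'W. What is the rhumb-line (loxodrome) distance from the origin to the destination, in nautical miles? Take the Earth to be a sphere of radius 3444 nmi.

1326 nmi

Δψ = ln[tan(π/4+φ₂/2)/tan(π/4+φ₁/2)] = -0.1123;  Δφ = -0.1024 rad,  Δλ = -0.4072 rad
q = Δφ/Δψ = 0.9114
d = R·√(Δφ² + q²Δλ²) = 3444·0.38504 = 1326 nmi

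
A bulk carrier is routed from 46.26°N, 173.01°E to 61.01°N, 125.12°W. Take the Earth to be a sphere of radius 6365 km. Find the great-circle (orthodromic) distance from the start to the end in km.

4201 km

cos σ = sin φ₁ sin φ₂ + cos φ₁ cos φ₂ cos Δλ
      = sin(46.26°)sin(61.01°) + cos(46.26°)cos(61.01°)cos(61.87°) = 0.7899
σ = 37.820° → d = Rσ = 6365·0.66008 = 4201 km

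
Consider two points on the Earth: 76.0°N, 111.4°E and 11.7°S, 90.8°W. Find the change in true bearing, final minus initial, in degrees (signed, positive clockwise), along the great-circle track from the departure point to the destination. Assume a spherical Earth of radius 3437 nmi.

+150.2°

At departure: θ₁ = atan2(sin Δλ cos φ₂, cos φ₁ sin φ₂ − sin φ₁ cos φ₂ cos Δλ) = 24.01°
At arrival: θ₂ = atan2(sin Δλ cos φ₁, −cos φ₂ sin φ₁ + sin φ₂ cos φ₁ cos Δλ) = 174.23°
Δθ = θ₂ − θ₁ = +150.2°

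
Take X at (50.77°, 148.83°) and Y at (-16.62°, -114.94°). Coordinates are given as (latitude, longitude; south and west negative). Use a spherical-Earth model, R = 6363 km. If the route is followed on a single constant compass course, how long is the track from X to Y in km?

Rhumb course C = atan2(Δλ, Δψ) with Δψ = ln[tan(π/4+φ₂/2)/tan(π/4+φ₁/2)] = -1.3260, Δλ = +1.6795 → C = 128.29°
d = R·|Δφ| / |cos C| = 6363·1.17618 / 0.61966 = 12078 km

12078 km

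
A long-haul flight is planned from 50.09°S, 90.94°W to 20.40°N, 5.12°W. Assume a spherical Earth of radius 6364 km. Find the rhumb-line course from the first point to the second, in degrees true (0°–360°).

47.4°

Δψ = ln[tan(π/4+φ₂/2)/tan(π/4+φ₁/2)] = +1.3769
Δλ = +1.4978 rad (taken the short way round)
course = atan2(Δλ, Δψ) = 47.41°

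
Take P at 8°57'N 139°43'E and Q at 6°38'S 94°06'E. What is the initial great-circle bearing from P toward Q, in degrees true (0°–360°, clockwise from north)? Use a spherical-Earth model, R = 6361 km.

252.6°

N = sin Δλ·cos φ₂ = -0.7099;  D = cos φ₁ sin φ₂ − sin φ₁ cos φ₂ cos Δλ = -0.2222
initial course = atan2(N, D) = 252.62°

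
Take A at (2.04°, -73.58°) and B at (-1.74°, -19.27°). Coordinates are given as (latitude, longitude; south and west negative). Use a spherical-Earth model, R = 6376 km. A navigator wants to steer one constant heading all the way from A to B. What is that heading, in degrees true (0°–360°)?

Meridional parts: M(φ₁)=+0.0356, M(φ₂)=-0.0304 → ΔM = -0.0660;  Δλ = +0.9479 rad
tan C = Δλ / ΔM = -14.3651 → C = 93.98°

94.0°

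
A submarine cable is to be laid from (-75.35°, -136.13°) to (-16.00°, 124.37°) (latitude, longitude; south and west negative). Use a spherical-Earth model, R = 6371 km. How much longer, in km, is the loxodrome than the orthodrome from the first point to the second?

Great circle: cos σ = sin φ₁ sin φ₂ + cos φ₁ cos φ₂ cos Δλ,  σ = 1.3423 rad → d_gc = 8551.6 km
Rhumb line: Δψ = +1.7685, q = Δφ/Δψ = 0.5857, d_rh = R√(Δφ²+q²Δλ²) = 9249.2 km
Excess = 9249.2 − 8551.6 = 697.6 ≈ 698 km

698 km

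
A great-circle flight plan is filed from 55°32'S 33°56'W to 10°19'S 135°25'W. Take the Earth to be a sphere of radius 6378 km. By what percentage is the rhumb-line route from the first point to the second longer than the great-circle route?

5.5%

Great circle: σ = 1.5340 rad → d_gc = Rσ = 9783.7 km
Rhumb: Δφ = +0.7892, Δλ = -1.7712, Δψ = +0.9895, q = Δφ/Δψ = 0.7975 → d_rh = R√(Δφ²+q²Δλ²) = 10320.2 km
Excess = (10320.2 − 9783.7) / 9783.7 = 536.5 / 9783.7 = 5.48% ≈ 5.5%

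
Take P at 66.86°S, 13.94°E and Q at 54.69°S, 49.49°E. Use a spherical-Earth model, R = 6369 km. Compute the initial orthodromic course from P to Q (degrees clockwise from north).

71.6°

θ = atan2( sin Δλ·cos φ₂ ,  cos φ₁ sin φ₂ − sin φ₁ cos φ₂ cos Δλ )
  = atan2(+0.3361, +0.1117) = 71.61°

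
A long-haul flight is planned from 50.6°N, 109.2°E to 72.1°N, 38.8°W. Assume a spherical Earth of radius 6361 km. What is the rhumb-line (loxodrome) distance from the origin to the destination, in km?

7877 km

Rhumb course C = atan2(Δλ, Δψ) with Δψ = ln[tan(π/4+φ₂/2)/tan(π/4+φ₁/2)] = +0.8213, Δλ = -2.5831 → C = 287.64°
d = R·|Δφ| / |cos C| = 6361·0.37525 / 0.30301 = 7877 km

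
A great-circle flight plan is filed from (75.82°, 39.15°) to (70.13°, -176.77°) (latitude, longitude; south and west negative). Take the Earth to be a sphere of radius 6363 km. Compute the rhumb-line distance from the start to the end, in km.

Rhumb course C = atan2(Δλ, Δψ) with Δψ = ln[tan(π/4+φ₂/2)/tan(π/4+φ₁/2)] = -0.3423, Δλ = +2.5147 → C = 97.75°
d = R·|Δφ| / |cos C| = 6363·0.09931 / 0.13490 = 4684 km

4684 km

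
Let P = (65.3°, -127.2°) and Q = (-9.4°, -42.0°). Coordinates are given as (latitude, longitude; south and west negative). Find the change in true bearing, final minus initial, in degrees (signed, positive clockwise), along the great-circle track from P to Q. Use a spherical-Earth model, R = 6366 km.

Initial bearing θ₁ = atan2(sin Δλ cos φ₂, cos φ₁ sin φ₂ − sin φ₁ cos φ₂ cos Δλ) = 98.29°
Final bearing θ₂ = (initial bearing from the destination back to the start) + 180° = 155.22°
Δθ = θ₂ − θ₁ = +56.9°

+56.9°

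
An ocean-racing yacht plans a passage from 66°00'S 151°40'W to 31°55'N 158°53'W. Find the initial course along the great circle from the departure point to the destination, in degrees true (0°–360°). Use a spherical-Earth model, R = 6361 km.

θ = atan2( sin Δλ·cos φ₂ ,  cos φ₁ sin φ₂ − sin φ₁ cos φ₂ cos Δλ )
  = atan2(-0.1066, +0.9843) = 353.82°

353.8°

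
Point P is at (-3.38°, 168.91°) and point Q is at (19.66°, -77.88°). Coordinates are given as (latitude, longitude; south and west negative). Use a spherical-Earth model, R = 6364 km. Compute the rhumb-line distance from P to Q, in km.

12622 km

Δψ = ln[tan(π/4+φ₂/2)/tan(π/4+φ₁/2)] = +0.4091;  Δφ = +0.4021 rad,  Δλ = +1.9759 rad
q = Δφ/Δψ = 0.9830
d = R·√(Δφ² + q²Δλ²) = 6364·1.98340 = 12622 km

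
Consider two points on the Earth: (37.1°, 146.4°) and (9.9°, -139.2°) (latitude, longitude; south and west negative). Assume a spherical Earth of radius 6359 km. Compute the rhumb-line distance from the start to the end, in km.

8060 km

Rhumb course C = atan2(Δλ, Δψ) with Δψ = ln[tan(π/4+φ₂/2)/tan(π/4+φ₁/2)] = -0.5245, Δλ = +1.2985 → C = 112.00°
d = R·|Δφ| / |cos C| = 6359·0.47473 / 0.37453 = 8060 km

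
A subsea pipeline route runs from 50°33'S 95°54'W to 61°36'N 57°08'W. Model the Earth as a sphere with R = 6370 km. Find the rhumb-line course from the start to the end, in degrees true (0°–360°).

15.7°

Δψ = ln[tan(π/4+φ₂/2)/tan(π/4+φ₁/2)] = +2.3999
Δλ = +0.6766 rad (taken the short way round)
course = atan2(Δλ, Δψ) = 15.74°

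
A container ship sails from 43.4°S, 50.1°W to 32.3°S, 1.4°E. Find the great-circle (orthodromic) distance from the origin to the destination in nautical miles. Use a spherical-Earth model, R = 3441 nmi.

Haversine: a = sin²(Δφ/2)+cos φ₁ cos φ₂ sin²(Δλ/2) = 0.12527;  σ = 2·atan2(√a,√(1−a))
σ = 41.456° → d = Rσ = 3441·0.72355 = 2490 nmi

2490 nmi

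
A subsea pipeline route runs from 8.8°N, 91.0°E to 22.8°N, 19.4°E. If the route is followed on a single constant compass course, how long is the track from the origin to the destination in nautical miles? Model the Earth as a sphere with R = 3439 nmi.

Δψ = ln[tan(π/4+φ₂/2)/tan(π/4+φ₁/2)] = +0.2547;  Δφ = +0.2443 rad,  Δλ = -1.2497 rad
q = Δφ/Δψ = 0.9594
d = R·√(Δφ² + q²Δλ²) = 3439·1.22361 = 4208 nmi

4208 nmi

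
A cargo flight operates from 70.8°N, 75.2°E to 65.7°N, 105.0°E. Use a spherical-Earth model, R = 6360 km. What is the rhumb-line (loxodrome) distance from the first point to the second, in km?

1345 km

Rhumb course C = atan2(Δλ, Δψ) with Δψ = ln[tan(π/4+φ₂/2)/tan(π/4+φ₁/2)] = -0.2413, Δλ = +0.5201 → C = 114.89°
d = R·|Δφ| / |cos C| = 6360·0.08901 / 0.42085 = 1345 km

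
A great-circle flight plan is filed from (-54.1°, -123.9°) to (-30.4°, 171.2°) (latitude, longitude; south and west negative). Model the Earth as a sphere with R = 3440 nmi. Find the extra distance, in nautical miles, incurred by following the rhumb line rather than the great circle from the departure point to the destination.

Great circle: cos σ = sin φ₁ sin φ₂ + cos φ₁ cos φ₂ cos Δλ,  σ = 0.8964 rad → d_gc = 3083.5 nmi
Rhumb line: Δψ = +0.5698, q = Δφ/Δψ = 0.7260, d_rh = R√(Δφ²+q²Δλ²) = 3166.6 nmi
Excess = 3166.6 − 3083.5 = 83.1 ≈ 83 nmi

83 nmi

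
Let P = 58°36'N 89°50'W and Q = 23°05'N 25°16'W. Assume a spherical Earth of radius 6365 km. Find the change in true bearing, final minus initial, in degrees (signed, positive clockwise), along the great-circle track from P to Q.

+46.9°

Initial bearing θ₁ = atan2(sin Δλ cos φ₂, cos φ₁ sin φ₂ − sin φ₁ cos φ₂ cos Δλ) = 99.09°
Final bearing θ₂ = (initial bearing from the destination back to the start) + 180° = 146.00°
Δθ = θ₂ − θ₁ = +46.9°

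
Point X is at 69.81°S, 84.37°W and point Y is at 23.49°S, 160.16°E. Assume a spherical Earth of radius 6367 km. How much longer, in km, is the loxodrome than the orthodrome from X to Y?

1005 km

Great circle: cos σ = sin φ₁ sin φ₂ + cos φ₁ cos φ₂ cos Δλ,  σ = 1.3305 rad → d_gc = 8471.4 km
Rhumb line: Δψ = +1.3038, q = Δφ/Δψ = 0.6201, d_rh = R√(Δφ²+q²Δλ²) = 9476.3 km
Excess = 9476.3 − 8471.4 = 1004.9 ≈ 1005 km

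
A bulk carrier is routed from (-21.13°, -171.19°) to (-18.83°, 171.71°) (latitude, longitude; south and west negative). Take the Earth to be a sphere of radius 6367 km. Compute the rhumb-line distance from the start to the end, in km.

Δψ = ln[tan(π/4+φ₂/2)/tan(π/4+φ₁/2)] = +0.0427;  Δφ = +0.0401 rad,  Δλ = -0.2985 rad
q = Δφ/Δψ = 0.9397
d = R·√(Δφ² + q²Δλ²) = 6367·0.28332 = 1804 km

1804 km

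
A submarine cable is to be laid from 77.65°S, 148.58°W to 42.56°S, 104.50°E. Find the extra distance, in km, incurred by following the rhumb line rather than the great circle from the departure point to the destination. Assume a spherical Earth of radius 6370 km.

Great circle: cos σ = sin φ₁ sin φ₂ + cos φ₁ cos φ₂ cos Δλ,  σ = 0.9086 rad → d_gc = 5787.7 km
Rhumb line: Δψ = +1.4015, q = Δφ/Δψ = 0.4370, d_rh = R√(Δφ²+q²Δλ²) = 6496.5 km
Excess = 6496.5 − 5787.7 = 708.8 ≈ 709 km

709 km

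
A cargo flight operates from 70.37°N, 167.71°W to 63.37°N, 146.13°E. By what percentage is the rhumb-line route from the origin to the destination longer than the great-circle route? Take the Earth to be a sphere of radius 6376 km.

Great circle: σ = 0.3293 rad → d_gc = Rσ = 2099.7 km
Rhumb: Δφ = -0.1222, Δλ = -0.8056, Δψ = -0.3134, q = Δφ/Δψ = 0.3899 → d_rh = R√(Δφ²+q²Δλ²) = 2148.9 km
Excess = (2148.9 − 2099.7) / 2099.7 = 49.2 / 2099.7 = 2.34% ≈ 2.3%

2.3%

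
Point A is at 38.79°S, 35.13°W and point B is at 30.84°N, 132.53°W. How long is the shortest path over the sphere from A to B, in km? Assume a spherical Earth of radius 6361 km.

12661 km

Haversine: a = sin²(Δφ/2)+cos φ₁ cos φ₂ sin²(Δλ/2) = 0.70367;  σ = 2·atan2(√a,√(1−a))
σ = 114.038° → d = Rσ = 6361·1.99035 = 12661 km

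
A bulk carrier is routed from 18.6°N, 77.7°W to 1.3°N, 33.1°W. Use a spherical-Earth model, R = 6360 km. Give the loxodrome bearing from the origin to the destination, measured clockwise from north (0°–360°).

111.6°

Δψ = ln[tan(π/4+φ₂/2)/tan(π/4+φ₁/2)] = -0.3078
Δλ = +0.7784 rad (taken the short way round)
course = atan2(Δλ, Δψ) = 111.57°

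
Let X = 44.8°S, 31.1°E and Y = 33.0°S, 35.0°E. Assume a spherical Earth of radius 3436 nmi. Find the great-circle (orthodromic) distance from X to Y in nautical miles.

730 nmi

cos σ = sin φ₁ sin φ₂ + cos φ₁ cos φ₂ cos Δλ
      = sin(-44.80°)sin(-33.00°) + cos(-44.80°)cos(-33.00°)cos(3.90°) = 0.9775
σ = 12.180° → d = Rσ = 3436·0.21258 = 730 nmi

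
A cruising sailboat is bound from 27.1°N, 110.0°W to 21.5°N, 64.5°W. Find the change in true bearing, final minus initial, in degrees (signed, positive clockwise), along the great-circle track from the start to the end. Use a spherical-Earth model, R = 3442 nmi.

+19.6°

At departure: θ₁ = atan2(sin Δλ cos φ₂, cos φ₁ sin φ₂ − sin φ₁ cos φ₂ cos Δλ) = 87.48°
At arrival: θ₂ = atan2(sin Δλ cos φ₁, −cos φ₂ sin φ₁ + sin φ₂ cos φ₁ cos Δλ) = 107.09°
Δθ = θ₂ − θ₁ = +19.6°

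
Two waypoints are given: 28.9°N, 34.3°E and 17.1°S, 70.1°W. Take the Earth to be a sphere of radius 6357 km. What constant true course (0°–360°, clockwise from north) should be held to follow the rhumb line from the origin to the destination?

245.5°

Δψ = ln[tan(π/4+φ₂/2)/tan(π/4+φ₁/2)] = -0.8302
Δλ = -1.8221 rad (taken the short way round)
course = atan2(Δλ, Δψ) = 245.50°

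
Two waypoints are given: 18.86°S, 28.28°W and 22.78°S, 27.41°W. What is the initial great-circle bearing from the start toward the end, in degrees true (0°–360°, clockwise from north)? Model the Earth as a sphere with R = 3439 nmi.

θ = atan2( sin Δλ·cos φ₂ ,  cos φ₁ sin φ₂ − sin φ₁ cos φ₂ cos Δλ )
  = atan2(+0.0140, -0.0684) = 168.43°

168.4°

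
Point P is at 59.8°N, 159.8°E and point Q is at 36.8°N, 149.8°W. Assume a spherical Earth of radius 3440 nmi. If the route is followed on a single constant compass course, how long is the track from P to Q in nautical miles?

Rhumb course C = atan2(Δλ, Δψ) with Δψ = ln[tan(π/4+φ₂/2)/tan(π/4+φ₁/2)] = -0.6184, Δλ = +0.8796 → C = 125.11°
d = R·|Δφ| / |cos C| = 3440·0.40143 / 0.57510 = 2401 nmi

2401 nmi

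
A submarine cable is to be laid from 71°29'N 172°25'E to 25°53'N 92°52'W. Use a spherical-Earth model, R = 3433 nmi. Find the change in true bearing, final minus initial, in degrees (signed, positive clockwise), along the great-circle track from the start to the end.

Initial bearing θ₁ = atan2(sin Δλ cos φ₂, cos φ₁ sin φ₂ − sin φ₁ cos φ₂ cos Δλ) = 76.89°
Final bearing θ₂ = (initial bearing from the destination back to the start) + 180° = 159.89°
Δθ = θ₂ − θ₁ = +83.0°

+83.0°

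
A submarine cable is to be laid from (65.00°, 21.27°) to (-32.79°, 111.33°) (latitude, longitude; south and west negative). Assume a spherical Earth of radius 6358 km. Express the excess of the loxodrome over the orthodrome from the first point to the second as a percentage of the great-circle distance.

Great circle: σ = 2.0843 rad → d_gc = Rσ = 13251.7 km
Rhumb: Δφ = -1.7068, Δλ = +1.5718, Δψ = -2.1128, q = Δφ/Δψ = 0.8078 → d_rh = R√(Δφ²+q²Δλ²) = 13525.2 km
Excess = (13525.2 − 13251.7) / 13251.7 = 273.5 / 13251.7 = 2.06% ≈ 2.1%

2.1%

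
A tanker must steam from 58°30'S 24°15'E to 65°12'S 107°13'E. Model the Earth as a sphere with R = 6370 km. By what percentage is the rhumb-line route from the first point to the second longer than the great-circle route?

Great circle: σ = 0.6421 rad → d_gc = Rσ = 4090.1 km
Rhumb: Δφ = -0.1169, Δλ = +1.4480, Δψ = -0.2490, q = Δφ/Δψ = 0.4696 → d_rh = R√(Δφ²+q²Δλ²) = 4395.4 km
Excess = (4395.4 − 4090.1) / 4090.1 = 305.3 / 4090.1 = 7.46% ≈ 7.5%

7.5%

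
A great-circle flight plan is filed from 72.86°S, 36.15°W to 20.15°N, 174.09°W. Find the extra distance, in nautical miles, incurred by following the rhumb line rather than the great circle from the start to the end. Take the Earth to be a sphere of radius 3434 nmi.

830 nmi

Great circle: cos σ = sin φ₁ sin φ₂ + cos φ₁ cos φ₂ cos Δλ,  σ = 2.1348 rad → d_gc = 7331.0 nmi
Rhumb line: Δψ = +2.2516, q = Δφ/Δψ = 0.7210, d_rh = R√(Δφ²+q²Δλ²) = 8161.0 nmi
Excess = 8161.0 − 7331.0 = 830.0 ≈ 830 nmi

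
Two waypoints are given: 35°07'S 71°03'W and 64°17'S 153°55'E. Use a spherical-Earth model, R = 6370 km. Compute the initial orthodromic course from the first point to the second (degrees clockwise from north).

N = sin Δλ·cos φ₂ = -0.3067;  D = cos φ₁ sin φ₂ − sin φ₁ cos φ₂ cos Δλ = -0.9136
initial course = atan2(N, D) = 198.55°

198.6°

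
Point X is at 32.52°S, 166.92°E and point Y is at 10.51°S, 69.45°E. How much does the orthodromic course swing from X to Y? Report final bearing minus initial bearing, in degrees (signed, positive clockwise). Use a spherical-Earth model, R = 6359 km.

At departure: θ₁ = atan2(sin Δλ cos φ₂, cos φ₁ sin φ₂ − sin φ₁ cos φ₂ cos Δλ) = 257.14°
At arrival: θ₂ = atan2(sin Δλ cos φ₁, −cos φ₂ sin φ₁ + sin φ₂ cos φ₁ cos Δλ) = 303.27°
Δθ = θ₂ − θ₁ = +46.1°

+46.1°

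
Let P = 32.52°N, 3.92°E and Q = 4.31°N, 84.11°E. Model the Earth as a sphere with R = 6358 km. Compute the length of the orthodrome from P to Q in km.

8813 km

Haversine: a = sin²(Δφ/2)+cos φ₁ cos φ₂ sin²(Δλ/2) = 0.40817;  σ = 2·atan2(√a,√(1−a))
σ = 79.417° → d = Rσ = 6358·1.38609 = 8813 km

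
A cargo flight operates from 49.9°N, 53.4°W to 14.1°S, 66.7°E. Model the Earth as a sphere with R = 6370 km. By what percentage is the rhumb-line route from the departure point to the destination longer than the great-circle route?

Great circle: σ = 2.0940 rad → d_gc = Rσ = 13338.7 km
Rhumb: Δφ = -1.1170, Δλ = +2.0961, Δψ = -1.2566, q = Δφ/Δψ = 0.8889 → d_rh = R√(Δφ²+q²Δλ²) = 13838.7 km
Excess = (13838.7 − 13338.7) / 13338.7 = 500.0 / 13338.7 = 3.748% ≈ 3.7%

3.7%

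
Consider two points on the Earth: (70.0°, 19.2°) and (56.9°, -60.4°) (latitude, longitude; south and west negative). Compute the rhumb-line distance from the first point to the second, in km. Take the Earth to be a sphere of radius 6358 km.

Δψ = ln[tan(π/4+φ₂/2)/tan(π/4+φ₁/2)] = -0.5219;  Δφ = -0.2286 rad,  Δλ = -1.3893 rad
q = Δφ/Δψ = 0.4381
d = R·√(Δφ² + q²Δλ²) = 6358·0.65011 = 4133 km

4133 km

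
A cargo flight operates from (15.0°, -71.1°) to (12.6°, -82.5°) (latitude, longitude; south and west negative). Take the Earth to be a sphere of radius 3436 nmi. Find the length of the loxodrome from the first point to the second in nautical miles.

Rhumb course C = atan2(Δλ, Δψ) with Δψ = ln[tan(π/4+φ₂/2)/tan(π/4+φ₁/2)] = -0.0431, Δλ = -0.1990 → C = 257.77°
d = R·|Δφ| / |cos C| = 3436·0.04189 / 0.21188 = 679 nmi

679 nmi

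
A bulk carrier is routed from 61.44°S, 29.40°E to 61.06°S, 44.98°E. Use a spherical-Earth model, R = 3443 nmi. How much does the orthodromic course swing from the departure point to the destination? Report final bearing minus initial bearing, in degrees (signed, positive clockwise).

-13.7°

Initial bearing θ₁ = atan2(sin Δλ cos φ₂, cos φ₁ sin φ₂ − sin φ₁ cos φ₂ cos Δλ) = 93.95°
Final bearing θ₂ = (initial bearing from the destination back to the start) + 180° = 80.28°
Δθ = θ₂ − θ₁ = -13.7°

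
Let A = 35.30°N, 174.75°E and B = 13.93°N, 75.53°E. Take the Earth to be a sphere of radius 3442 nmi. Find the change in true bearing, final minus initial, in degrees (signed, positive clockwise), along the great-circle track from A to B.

Initial bearing θ₁ = atan2(sin Δλ cos φ₂, cos φ₁ sin φ₂ − sin φ₁ cos φ₂ cos Δλ) = 286.64°
Final bearing θ₂ = (initial bearing from the destination back to the start) + 180° = 233.67°
Δθ = θ₂ − θ₁ = -53.0°

-53.0°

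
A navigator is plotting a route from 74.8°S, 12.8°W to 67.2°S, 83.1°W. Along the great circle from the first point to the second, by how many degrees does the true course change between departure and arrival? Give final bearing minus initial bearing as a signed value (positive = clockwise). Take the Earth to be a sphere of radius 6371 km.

+67.4°

Initial bearing θ₁ = atan2(sin Δλ cos φ₂, cos φ₁ sin φ₂ − sin φ₁ cos φ₂ cos Δλ) = 252.41°
Final bearing θ₂ = (initial bearing from the destination back to the start) + 180° = 319.84°
Δθ = θ₂ − θ₁ = +67.4°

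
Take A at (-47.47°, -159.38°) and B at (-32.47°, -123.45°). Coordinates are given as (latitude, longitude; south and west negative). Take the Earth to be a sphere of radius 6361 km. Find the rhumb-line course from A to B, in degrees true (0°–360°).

Δψ = ln[tan(π/4+φ₂/2)/tan(π/4+φ₁/2)] = +0.3440
Δλ = +0.6271 rad (taken the short way round)
course = atan2(Δλ, Δψ) = 61.25°

61.3°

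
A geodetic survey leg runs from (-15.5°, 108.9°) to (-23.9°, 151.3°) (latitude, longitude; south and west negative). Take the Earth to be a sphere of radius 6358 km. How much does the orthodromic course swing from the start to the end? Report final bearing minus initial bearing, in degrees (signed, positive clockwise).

-14.9°

Initial bearing θ₁ = atan2(sin Δλ cos φ₂, cos φ₁ sin φ₂ − sin φ₁ cos φ₂ cos Δλ) = 108.81°
Final bearing θ₂ = (initial bearing from the destination back to the start) + 180° = 93.87°
Δθ = θ₂ − θ₁ = -14.9°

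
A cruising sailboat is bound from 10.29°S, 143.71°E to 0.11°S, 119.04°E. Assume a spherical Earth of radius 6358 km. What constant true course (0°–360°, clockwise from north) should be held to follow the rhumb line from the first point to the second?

292.5°

Δψ = ln[tan(π/4+φ₂/2)/tan(π/4+φ₁/2)] = +0.1786
Δλ = -0.4306 rad (taken the short way round)
course = atan2(Δλ, Δψ) = 292.53°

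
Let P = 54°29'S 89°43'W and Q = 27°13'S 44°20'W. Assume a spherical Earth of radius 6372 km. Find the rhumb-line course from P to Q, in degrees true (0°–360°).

50.9°

Δψ = ln[tan(π/4+φ₂/2)/tan(π/4+φ₁/2)] = +0.6446
Δλ = +0.7921 rad (taken the short way round)
course = atan2(Δλ, Δψ) = 50.86°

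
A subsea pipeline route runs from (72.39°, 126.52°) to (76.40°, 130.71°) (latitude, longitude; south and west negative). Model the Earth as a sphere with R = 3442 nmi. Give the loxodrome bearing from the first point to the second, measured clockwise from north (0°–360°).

Meridional parts: M(φ₁)=+1.8650, M(φ₂)=+2.1266 → ΔM = +0.2616;  Δλ = +0.0731 rad
tan C = Δλ / ΔM = +0.2795 → C = 15.62°

15.6°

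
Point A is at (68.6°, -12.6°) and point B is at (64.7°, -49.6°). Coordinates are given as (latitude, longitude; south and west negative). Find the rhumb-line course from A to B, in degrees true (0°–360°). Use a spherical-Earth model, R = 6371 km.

Meridional parts: M(φ₁)=+1.6663, M(φ₂)=+1.4941 → ΔM = -0.1721;  Δλ = -0.6458 rad
tan C = Δλ / ΔM = +3.7517 → C = 255.07°

255.1°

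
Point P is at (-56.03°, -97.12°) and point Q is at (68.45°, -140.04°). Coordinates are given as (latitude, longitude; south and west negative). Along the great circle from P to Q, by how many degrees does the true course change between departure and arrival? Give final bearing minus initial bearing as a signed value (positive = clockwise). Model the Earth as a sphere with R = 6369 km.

At departure: θ₁ = atan2(sin Δλ cos φ₂, cos φ₁ sin φ₂ − sin φ₁ cos φ₂ cos Δλ) = 341.39°
At arrival: θ₂ = atan2(sin Δλ cos φ₁, −cos φ₂ sin φ₁ + sin φ₂ cos φ₁ cos Δλ) = 330.96°
Δθ = θ₂ − θ₁ = -10.4°

-10.4°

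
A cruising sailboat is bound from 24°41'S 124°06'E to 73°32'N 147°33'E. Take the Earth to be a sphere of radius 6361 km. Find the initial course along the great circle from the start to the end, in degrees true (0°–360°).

6.6°

N = sin Δλ·cos φ₂ = +0.1128;  D = cos φ₁ sin φ₂ − sin φ₁ cos φ₂ cos Δλ = +0.9800
initial course = atan2(N, D) = 6.57°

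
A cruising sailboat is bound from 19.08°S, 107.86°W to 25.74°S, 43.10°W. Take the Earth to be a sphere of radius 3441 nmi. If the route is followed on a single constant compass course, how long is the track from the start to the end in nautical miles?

Rhumb course C = atan2(Δλ, Δψ) with Δψ = ln[tan(π/4+φ₂/2)/tan(π/4+φ₁/2)] = -0.1258, Δλ = +1.1303 → C = 96.35°
d = R·|Δφ| / |cos C| = 3441·0.11624 / 0.11064 = 3615 nmi

3615 nmi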